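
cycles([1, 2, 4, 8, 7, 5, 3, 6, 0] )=(0 1 2 4 7 6 3 8)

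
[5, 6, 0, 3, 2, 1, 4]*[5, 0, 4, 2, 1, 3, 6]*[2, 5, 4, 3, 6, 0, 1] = [3, 1, 0, 4, 6, 2, 5]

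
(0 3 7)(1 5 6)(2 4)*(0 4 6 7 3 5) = (0 5 7 4 2 6 1)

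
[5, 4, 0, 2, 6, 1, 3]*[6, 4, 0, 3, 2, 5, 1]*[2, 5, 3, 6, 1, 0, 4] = [0, 3, 4, 2, 5, 1, 6]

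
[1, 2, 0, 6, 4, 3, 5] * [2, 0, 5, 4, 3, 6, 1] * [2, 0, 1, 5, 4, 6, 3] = [2, 6, 1, 0, 5, 4, 3]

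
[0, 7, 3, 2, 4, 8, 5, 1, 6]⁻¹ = [0, 7, 3, 2, 4, 6, 8, 1, 5]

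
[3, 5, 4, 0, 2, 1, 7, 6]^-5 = [3, 5, 4, 0, 2, 1, 7, 6]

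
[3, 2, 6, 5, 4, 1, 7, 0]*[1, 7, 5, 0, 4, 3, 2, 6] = [0, 5, 2, 3, 4, 7, 6, 1]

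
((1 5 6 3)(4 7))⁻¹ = (1 3 6 5)(4 7)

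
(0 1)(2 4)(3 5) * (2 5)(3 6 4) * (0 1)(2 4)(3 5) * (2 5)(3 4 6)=(3 6 5)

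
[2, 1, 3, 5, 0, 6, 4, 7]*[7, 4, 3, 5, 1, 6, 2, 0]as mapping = [0→3, 1→4, 2→5, 3→6, 4→7, 5→2, 6→1, 7→0]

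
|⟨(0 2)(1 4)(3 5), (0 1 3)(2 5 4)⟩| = 6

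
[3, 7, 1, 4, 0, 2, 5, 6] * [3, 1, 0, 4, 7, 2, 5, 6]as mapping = [0→4, 1→6, 2→1, 3→7, 4→3, 5→0, 6→2, 7→5]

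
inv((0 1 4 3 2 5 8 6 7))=(0 7 6 8 5 2 3 4 1)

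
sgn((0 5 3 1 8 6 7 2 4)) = 1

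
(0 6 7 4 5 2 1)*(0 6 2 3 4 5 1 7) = (0 2 7 5 3 4 1 6)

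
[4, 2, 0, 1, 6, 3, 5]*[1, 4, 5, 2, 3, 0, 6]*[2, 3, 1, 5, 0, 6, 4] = [5, 6, 3, 0, 4, 1, 2]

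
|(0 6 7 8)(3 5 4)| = 12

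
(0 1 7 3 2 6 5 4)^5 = (0 6 7 4 2 1 5 3)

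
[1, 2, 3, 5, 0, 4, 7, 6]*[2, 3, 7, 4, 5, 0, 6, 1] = [3, 7, 4, 0, 2, 5, 1, 6]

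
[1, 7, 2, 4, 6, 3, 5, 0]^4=[1, 7, 2, 3, 4, 5, 6, 0]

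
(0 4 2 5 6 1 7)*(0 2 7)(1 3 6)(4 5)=(0 5 1)(2 4 7)(3 6)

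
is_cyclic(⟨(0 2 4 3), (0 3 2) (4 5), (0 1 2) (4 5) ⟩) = no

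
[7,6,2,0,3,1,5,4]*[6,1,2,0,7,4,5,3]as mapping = [0→3,1→5,2→2,3→6,4→0,5→1,6→4,7→7]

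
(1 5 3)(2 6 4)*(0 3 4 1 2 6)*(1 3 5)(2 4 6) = (0 5 6 3 4 2)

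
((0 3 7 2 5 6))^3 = (0 2)(3 5)(6 7)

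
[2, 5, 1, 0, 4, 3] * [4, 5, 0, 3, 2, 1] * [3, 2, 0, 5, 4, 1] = [3, 2, 1, 4, 0, 5]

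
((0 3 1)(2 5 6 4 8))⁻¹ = (0 1 3)(2 8 4 6 5)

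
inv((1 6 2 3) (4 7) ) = (1 3 2 6) (4 7) 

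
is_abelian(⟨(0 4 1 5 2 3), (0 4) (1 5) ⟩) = no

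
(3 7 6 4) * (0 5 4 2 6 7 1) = (0 5 4 3 1)(2 6)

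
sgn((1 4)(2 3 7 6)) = 1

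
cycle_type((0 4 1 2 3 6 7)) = 7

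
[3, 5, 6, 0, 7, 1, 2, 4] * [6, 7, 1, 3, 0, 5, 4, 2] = [3, 5, 4, 6, 2, 7, 1, 0]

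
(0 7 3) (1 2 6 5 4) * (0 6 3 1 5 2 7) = (1 7) (2 3 6) (4 5) 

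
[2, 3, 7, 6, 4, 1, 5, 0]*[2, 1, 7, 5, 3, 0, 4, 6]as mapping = [0→7, 1→5, 2→6, 3→4, 4→3, 5→1, 6→0, 7→2]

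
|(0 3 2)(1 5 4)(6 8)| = 6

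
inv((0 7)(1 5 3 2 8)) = (0 7)(1 8 2 3 5)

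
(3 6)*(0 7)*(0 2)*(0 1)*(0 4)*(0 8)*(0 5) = (0 7 2 1 4 8 5)(3 6)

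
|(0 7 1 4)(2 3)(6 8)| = 4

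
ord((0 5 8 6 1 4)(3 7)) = 6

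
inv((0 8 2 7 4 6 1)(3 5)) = (0 1 6 4 7 2 8)(3 5)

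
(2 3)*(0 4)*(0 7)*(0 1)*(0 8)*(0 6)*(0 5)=(0 4 7 1 8 6 5)(2 3)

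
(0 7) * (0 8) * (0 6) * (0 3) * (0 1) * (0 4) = (0 7 8 6 3 1 4)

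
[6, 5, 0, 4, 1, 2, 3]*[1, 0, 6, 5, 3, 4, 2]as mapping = [0→2, 1→4, 2→1, 3→3, 4→0, 5→6, 6→5]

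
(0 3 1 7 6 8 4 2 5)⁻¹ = (0 5 2 4 8 6 7 1 3)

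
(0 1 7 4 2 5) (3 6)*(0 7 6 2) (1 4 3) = (0 4) (1 6) (2 5 7 3) 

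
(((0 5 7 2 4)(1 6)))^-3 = (0 7 4 5 2)(1 6)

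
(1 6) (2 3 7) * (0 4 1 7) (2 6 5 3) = (0 4 1 5 3) (6 7) 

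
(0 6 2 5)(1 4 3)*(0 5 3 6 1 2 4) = (0 1)(2 3)(4 6)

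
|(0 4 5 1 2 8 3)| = 7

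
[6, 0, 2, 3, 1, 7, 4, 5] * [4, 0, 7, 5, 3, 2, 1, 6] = [1, 4, 7, 5, 0, 6, 3, 2]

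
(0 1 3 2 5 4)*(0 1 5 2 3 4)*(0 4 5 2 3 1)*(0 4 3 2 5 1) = (0 5 3)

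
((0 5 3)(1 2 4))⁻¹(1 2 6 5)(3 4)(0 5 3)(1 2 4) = (0 1)(2 4 6 3)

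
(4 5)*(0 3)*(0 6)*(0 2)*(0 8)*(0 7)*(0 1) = (0 3 6 2 8 7 1)(4 5)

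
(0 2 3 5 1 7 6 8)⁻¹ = (0 8 6 7 1 5 3 2)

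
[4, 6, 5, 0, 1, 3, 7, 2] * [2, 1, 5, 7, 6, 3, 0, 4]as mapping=[0→6, 1→0, 2→3, 3→2, 4→1, 5→7, 6→4, 7→5]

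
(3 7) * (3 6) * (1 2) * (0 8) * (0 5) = (0 8 5)(1 2)(3 7 6)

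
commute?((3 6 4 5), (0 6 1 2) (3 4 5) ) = no:(3 6 4 5) * (0 6 1 2) (3 4 5) = (0 6 5 4 3 1 2), (0 6 1 2) (3 4 5) * (3 6 4 5) = (0 4 3 5 6 1 2) 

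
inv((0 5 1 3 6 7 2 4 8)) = (0 8 4 2 7 6 3 1 5)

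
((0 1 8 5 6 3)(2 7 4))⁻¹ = (0 3 6 5 8 1)(2 4 7)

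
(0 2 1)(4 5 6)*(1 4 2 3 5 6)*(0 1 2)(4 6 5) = (0 3 4 5 2 6)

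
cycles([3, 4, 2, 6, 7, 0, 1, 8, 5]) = (0 3 6 1 4 7 8 5)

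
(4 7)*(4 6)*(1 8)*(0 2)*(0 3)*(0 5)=(0 2 3 5) (1 8) (4 7 6) 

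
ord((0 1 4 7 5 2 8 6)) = 8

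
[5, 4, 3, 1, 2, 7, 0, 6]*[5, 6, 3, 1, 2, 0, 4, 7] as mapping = [0→0, 1→2, 2→1, 3→6, 4→3, 5→7, 6→5, 7→4] 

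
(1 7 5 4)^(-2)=(1 5)(4 7)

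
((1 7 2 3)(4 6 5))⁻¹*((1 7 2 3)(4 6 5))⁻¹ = (1 2)(3 7)(4 6 5)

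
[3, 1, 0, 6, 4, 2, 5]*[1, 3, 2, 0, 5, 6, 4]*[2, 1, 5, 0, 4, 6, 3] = [2, 0, 1, 4, 6, 5, 3]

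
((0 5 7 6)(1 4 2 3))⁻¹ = (0 6 7 5)(1 3 2 4)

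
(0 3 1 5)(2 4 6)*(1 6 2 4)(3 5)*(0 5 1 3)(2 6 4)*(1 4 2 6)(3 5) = (0 4 1)(2 5 3)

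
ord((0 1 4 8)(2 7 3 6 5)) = 20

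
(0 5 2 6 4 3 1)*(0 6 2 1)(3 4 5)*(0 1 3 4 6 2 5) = (0 4 6)(1 2 5 3)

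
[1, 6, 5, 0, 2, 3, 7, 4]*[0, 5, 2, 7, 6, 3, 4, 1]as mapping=[0→5, 1→4, 2→3, 3→0, 4→2, 5→7, 6→1, 7→6]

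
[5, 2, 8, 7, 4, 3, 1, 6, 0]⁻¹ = [8, 6, 1, 5, 4, 0, 7, 3, 2]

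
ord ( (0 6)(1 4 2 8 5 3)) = 6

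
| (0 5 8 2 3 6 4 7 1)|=9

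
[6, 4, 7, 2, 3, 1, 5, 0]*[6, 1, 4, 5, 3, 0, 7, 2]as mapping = [0→7, 1→3, 2→2, 3→4, 4→5, 5→1, 6→0, 7→6]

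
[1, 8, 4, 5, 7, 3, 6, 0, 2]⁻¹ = [7, 0, 8, 5, 2, 3, 6, 4, 1]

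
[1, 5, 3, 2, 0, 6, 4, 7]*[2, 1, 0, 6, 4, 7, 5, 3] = [1, 7, 6, 0, 2, 5, 4, 3]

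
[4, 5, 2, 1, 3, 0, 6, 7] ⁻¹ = [5, 3, 2, 4, 0, 1, 6, 7] 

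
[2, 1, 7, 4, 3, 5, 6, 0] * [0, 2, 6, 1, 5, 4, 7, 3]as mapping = [0→6, 1→2, 2→3, 3→5, 4→1, 5→4, 6→7, 7→0]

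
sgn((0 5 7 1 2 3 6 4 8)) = 1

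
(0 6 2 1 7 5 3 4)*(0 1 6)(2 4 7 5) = (1 5 3 7 2 6 4)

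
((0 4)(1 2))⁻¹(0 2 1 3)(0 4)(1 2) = (1 2 3 4)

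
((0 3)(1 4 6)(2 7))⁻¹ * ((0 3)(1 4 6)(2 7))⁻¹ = (1 4 6)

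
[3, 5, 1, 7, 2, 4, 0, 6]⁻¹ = [6, 2, 4, 0, 5, 1, 7, 3]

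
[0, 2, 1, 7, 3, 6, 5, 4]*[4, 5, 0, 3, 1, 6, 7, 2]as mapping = [0→4, 1→0, 2→5, 3→2, 4→3, 5→7, 6→6, 7→1]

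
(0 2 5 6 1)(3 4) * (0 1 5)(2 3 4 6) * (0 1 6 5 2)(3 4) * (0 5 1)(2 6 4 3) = (0 3 1 4 2)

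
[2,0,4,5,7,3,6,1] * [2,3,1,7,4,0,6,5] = [1,2,4,0,5,7,6,3]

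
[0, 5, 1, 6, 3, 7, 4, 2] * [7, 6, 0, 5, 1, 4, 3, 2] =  [7, 4, 6, 3, 5, 2, 1, 0]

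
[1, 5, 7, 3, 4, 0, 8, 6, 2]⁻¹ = [5, 0, 8, 3, 4, 1, 7, 2, 6]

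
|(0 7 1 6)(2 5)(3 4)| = 4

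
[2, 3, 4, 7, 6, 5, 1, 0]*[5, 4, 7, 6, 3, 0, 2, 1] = [7, 6, 3, 1, 2, 0, 4, 5]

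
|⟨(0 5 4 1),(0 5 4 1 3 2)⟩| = 720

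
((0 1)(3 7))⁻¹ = (0 1)(3 7)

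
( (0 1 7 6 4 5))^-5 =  (0 1 7 6 4 5)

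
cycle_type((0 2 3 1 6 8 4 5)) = 8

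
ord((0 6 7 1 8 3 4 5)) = 8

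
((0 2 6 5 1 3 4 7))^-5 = (0 5 4 2 1 7 6 3)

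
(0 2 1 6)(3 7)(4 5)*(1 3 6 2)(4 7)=(0 1 2 3 4 5 7 6)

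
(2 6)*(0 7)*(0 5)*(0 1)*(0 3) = (0 7 5 1 3)(2 6)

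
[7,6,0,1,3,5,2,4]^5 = [6,4,1,7,0,5,3,2]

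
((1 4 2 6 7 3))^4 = (1 7 2)(3 6 4)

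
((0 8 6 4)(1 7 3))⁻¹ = (0 4 6 8)(1 3 7)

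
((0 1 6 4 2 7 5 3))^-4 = (0 2)(1 7)(3 4)(5 6)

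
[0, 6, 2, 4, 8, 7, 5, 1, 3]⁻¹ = [0, 7, 2, 8, 3, 6, 1, 5, 4]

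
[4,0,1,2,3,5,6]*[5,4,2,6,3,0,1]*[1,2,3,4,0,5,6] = [4,5,0,3,6,1,2]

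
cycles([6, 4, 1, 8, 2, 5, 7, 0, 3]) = (0 6 7)(1 4 2)(3 8)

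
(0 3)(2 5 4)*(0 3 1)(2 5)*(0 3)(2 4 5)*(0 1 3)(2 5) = (0 3 1)(2 4 5)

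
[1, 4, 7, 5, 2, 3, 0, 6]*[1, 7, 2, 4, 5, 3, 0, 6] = [7, 5, 6, 3, 2, 4, 1, 0]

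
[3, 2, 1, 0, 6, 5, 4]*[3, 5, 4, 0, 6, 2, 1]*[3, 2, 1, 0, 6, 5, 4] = [3, 6, 5, 0, 2, 1, 4]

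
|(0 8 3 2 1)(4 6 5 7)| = 20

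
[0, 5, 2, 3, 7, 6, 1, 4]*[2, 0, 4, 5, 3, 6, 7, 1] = [2, 6, 4, 5, 1, 7, 0, 3]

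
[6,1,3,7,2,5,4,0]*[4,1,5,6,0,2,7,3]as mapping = [0→7,1→1,2→6,3→3,4→5,5→2,6→0,7→4]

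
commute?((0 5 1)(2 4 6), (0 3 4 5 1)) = no:(0 5 1)(2 4 6) * (0 3 4 5 1) = (0 1 3 4 6 2 5), (0 3 4 5 1) * (0 5 1)(2 4 6) = (0 3 6 2 4 1 5)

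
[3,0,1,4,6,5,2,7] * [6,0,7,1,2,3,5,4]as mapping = [0→1,1→6,2→0,3→2,4→5,5→3,6→7,7→4]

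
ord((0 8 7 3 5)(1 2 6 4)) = 20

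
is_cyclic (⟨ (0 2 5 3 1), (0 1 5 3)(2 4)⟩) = no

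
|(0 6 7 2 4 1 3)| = 7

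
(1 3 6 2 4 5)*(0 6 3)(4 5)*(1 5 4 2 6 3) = (0 3 1)(2 4)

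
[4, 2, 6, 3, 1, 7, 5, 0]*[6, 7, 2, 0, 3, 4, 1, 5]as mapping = [0→3, 1→2, 2→1, 3→0, 4→7, 5→5, 6→4, 7→6]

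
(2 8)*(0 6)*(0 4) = (0 6 4)(2 8)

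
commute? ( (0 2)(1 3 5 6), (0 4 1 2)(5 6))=no: (0 2)(1 3 5 6)*(0 4 1 2)(5 6)=(1 3 6 2 4), (0 4 1 2)(5 6)*(0 2)(1 3 5 6)=(0 4 3 5 1)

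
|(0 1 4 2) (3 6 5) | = 12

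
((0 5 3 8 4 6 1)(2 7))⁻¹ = (0 1 6 4 8 3 5)(2 7)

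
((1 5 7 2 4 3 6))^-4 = (1 2 6 7 3 5 4)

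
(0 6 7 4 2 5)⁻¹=(0 5 2 4 7 6)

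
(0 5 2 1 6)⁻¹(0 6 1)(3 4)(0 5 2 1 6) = (0 6 5)(3 4)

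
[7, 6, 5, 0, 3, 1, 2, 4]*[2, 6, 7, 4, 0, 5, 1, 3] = [3, 1, 5, 2, 4, 6, 7, 0]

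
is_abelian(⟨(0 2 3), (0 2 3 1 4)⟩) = no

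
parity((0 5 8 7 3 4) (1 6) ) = even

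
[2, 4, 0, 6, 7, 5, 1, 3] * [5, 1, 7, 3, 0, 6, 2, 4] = [7, 0, 5, 2, 4, 6, 1, 3]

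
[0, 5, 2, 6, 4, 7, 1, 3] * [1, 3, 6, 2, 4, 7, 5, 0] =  [1, 7, 6, 5, 4, 0, 3, 2]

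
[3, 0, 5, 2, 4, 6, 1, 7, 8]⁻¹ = [1, 6, 3, 0, 4, 2, 5, 7, 8]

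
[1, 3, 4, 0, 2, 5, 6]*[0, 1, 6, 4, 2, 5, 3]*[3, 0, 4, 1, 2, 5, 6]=[0, 2, 4, 3, 6, 5, 1]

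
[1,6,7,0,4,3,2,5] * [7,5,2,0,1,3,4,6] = [5,4,6,7,1,0,2,3]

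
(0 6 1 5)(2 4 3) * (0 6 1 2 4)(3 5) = (0 1 3 4 5 6 2)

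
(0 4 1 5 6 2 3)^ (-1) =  (0 3 2 6 5 1 4)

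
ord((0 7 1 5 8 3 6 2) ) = 8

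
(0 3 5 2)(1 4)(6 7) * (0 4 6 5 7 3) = (1 6 3 7 5 2 4)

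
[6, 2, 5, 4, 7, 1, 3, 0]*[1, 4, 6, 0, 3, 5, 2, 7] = [2, 6, 5, 3, 7, 4, 0, 1]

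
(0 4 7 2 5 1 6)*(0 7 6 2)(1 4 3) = (0 3 1 2 5 4 6 7)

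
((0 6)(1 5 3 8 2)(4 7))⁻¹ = (0 6)(1 2 8 3 5)(4 7)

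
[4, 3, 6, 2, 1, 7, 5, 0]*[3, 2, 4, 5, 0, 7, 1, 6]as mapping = [0→0, 1→5, 2→1, 3→4, 4→2, 5→6, 6→7, 7→3]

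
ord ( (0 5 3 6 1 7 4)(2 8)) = 14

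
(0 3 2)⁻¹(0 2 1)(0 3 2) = (0 1 3)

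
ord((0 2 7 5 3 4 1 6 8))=9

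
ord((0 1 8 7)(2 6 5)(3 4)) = 12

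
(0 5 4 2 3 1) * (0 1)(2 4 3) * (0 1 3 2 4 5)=(1 3)(2 4 5)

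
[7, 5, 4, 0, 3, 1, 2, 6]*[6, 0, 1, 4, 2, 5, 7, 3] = [3, 5, 2, 6, 4, 0, 1, 7]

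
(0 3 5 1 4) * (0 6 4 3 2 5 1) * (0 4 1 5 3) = (0 2 3 5 4 6 1)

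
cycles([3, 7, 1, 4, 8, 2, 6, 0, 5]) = (0 3 4 8 5 2 1 7)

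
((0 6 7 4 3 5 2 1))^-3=(0 5 7 1 3 6 2 4)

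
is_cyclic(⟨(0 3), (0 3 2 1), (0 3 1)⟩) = no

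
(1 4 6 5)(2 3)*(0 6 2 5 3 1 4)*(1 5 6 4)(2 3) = (0 4 3 6 2 5 1)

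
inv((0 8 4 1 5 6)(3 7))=(0 6 5 1 4 8)(3 7)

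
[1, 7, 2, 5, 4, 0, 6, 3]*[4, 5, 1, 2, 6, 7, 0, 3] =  [5, 3, 1, 7, 6, 4, 0, 2]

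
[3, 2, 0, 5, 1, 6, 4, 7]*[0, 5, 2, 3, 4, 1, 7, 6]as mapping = [0→3, 1→2, 2→0, 3→1, 4→5, 5→7, 6→4, 7→6]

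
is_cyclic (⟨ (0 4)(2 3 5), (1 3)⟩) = no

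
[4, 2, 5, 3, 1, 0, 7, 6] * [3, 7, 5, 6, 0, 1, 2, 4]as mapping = [0→0, 1→5, 2→1, 3→6, 4→7, 5→3, 6→4, 7→2]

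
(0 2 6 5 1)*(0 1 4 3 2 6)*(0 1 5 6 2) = (0 2 1 5 4 3) 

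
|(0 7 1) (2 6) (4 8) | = 6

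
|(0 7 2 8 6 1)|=6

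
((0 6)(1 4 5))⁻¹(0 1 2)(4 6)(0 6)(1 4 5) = (0 5)(2 6 4)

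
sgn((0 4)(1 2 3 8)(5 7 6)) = 1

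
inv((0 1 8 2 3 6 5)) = (0 5 6 3 2 8 1)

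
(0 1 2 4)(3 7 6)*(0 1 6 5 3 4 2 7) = (0 6 4 1 7 5 3)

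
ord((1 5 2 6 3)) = 5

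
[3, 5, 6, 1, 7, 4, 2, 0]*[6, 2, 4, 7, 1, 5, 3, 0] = [7, 5, 3, 2, 0, 1, 4, 6]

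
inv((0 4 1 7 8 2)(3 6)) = (0 2 8 7 1 4)(3 6)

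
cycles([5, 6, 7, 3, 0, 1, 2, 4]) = (0 5 1 6 2 7 4)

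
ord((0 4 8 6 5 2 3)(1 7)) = 14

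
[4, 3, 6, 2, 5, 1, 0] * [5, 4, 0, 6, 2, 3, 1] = [2, 6, 1, 0, 3, 4, 5]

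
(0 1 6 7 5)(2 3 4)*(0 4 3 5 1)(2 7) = (1 6 2 5 4 7)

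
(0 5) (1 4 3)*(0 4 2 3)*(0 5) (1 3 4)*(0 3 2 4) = (0 3 2) (1 4 5) 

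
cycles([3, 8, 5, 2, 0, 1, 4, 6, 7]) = (0 3 2 5 1 8 7 6 4) 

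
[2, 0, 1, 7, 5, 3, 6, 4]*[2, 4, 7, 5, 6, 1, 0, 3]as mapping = [0→7, 1→2, 2→4, 3→3, 4→1, 5→5, 6→0, 7→6]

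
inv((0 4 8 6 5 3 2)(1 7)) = (0 2 3 5 6 8 4)(1 7)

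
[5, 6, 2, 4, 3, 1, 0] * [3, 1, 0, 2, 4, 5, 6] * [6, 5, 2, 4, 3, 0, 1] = [0, 1, 6, 3, 2, 5, 4] 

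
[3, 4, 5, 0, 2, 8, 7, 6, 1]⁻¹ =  [3, 8, 4, 0, 1, 2, 7, 6, 5]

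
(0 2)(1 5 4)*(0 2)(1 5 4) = (1 4 5)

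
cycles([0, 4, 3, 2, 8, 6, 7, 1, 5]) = (1 4 8 5 6 7)(2 3)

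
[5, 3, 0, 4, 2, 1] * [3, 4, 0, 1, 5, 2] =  [2, 1, 3, 5, 0, 4] 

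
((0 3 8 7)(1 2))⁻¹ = (0 7 8 3)(1 2)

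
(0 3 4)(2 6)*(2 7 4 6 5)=(0 3 6 7 4)(2 5)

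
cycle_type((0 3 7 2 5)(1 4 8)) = 3.5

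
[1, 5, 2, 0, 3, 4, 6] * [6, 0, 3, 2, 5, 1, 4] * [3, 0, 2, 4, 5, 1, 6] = [3, 0, 4, 6, 2, 1, 5]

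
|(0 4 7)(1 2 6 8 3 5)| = 6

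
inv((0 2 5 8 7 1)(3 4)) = (0 1 7 8 5 2)(3 4)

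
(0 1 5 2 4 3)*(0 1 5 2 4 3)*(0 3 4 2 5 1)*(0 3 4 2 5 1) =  ()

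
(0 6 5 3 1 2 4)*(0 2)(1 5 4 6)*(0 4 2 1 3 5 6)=(0 3 6 2)(1 4)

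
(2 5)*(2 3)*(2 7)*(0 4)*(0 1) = (0 4 1)(2 5 3 7)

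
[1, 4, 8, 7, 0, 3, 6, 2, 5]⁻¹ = [4, 0, 7, 5, 1, 8, 6, 3, 2]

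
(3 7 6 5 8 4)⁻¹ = (3 4 8 5 6 7)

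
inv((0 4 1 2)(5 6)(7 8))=(0 2 1 4)(5 6)(7 8)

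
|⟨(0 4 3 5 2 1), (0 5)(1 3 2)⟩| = 720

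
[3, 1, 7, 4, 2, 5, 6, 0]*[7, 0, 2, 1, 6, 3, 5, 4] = [1, 0, 4, 6, 2, 3, 5, 7]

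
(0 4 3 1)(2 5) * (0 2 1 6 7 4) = (1 2 5)(3 6 7 4)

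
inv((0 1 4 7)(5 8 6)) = (0 7 4 1)(5 6 8)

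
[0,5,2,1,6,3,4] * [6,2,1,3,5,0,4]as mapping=[0→6,1→0,2→1,3→2,4→4,5→3,6→5]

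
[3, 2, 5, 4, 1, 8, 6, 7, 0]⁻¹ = [8, 4, 1, 0, 3, 2, 6, 7, 5]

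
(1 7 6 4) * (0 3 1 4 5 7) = (0 3 1)(5 7 6)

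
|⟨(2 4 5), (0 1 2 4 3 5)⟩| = 720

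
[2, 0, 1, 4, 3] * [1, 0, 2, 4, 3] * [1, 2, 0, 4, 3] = [0, 2, 1, 4, 3]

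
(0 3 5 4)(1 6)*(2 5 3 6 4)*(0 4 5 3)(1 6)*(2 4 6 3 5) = (0 1 2 5 4 6 3)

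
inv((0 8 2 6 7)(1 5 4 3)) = (0 7 6 2 8)(1 3 4 5)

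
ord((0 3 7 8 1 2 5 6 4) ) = 9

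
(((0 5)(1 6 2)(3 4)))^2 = (1 2 6)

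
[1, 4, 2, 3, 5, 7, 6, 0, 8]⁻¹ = [7, 0, 2, 3, 1, 4, 6, 5, 8]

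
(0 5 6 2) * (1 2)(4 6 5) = (0 4 6 1 2)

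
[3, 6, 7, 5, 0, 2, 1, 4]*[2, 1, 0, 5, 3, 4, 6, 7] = [5, 6, 7, 4, 2, 0, 1, 3]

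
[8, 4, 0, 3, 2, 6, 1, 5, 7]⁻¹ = [2, 6, 4, 3, 1, 7, 5, 8, 0]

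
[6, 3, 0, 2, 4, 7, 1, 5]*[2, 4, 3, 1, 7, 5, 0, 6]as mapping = [0→0, 1→1, 2→2, 3→3, 4→7, 5→6, 6→4, 7→5]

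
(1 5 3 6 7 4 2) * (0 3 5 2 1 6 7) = (0 3 7 4 1 2 6)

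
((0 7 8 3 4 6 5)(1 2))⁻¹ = (0 5 6 4 3 8 7)(1 2)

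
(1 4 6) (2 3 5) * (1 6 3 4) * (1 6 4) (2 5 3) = (1 6 4 2) 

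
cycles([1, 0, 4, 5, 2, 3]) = (0 1)(2 4)(3 5)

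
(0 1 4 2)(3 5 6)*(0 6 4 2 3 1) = (1 2 6)(3 5 4)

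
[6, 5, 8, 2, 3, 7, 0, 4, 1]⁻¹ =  [6, 8, 3, 4, 7, 1, 0, 5, 2]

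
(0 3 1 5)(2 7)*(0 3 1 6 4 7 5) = (0 1)(2 5 3 6 4 7)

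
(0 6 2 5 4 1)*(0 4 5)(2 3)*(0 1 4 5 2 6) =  (1 5 2)(3 6)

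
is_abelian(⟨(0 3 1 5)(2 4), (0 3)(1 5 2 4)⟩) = no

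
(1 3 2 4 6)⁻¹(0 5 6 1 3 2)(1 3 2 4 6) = (0 5 1 3 2 4)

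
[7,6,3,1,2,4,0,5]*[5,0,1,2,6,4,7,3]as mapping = [0→3,1→7,2→2,3→0,4→1,5→6,6→5,7→4]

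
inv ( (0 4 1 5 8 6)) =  (0 6 8 5 1 4)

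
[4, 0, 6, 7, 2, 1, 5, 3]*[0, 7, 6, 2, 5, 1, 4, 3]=[5, 0, 4, 3, 6, 7, 1, 2]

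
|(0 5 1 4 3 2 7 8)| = 8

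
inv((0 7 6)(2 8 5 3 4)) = (0 6 7)(2 4 3 5 8)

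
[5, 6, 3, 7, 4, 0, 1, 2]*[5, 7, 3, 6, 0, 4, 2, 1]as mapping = [0→4, 1→2, 2→6, 3→1, 4→0, 5→5, 6→7, 7→3]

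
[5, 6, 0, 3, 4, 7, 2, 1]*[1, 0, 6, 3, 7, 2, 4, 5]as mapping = [0→2, 1→4, 2→1, 3→3, 4→7, 5→5, 6→6, 7→0]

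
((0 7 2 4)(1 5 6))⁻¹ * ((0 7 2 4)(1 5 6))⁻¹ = (0 2)(1 5 6)(4 7)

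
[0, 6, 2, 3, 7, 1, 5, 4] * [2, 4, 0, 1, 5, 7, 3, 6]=[2, 3, 0, 1, 6, 4, 7, 5]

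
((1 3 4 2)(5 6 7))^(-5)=(1 2 4 3)(5 6 7)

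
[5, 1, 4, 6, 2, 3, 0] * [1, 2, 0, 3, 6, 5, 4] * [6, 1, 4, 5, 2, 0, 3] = [0, 4, 3, 2, 6, 5, 1] 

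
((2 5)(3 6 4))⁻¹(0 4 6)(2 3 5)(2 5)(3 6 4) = (0 3 4)(2 5 6)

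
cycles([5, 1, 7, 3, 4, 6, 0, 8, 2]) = (0 5 6)(2 7 8)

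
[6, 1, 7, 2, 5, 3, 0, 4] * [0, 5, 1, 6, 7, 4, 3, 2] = [3, 5, 2, 1, 4, 6, 0, 7]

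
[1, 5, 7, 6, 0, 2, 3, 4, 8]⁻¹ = [4, 0, 5, 6, 7, 1, 3, 2, 8]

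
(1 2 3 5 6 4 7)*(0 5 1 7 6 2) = (0 5 2 3 1)(4 6)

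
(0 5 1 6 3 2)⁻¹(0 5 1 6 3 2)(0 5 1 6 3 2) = (0 5 1 6 3 2)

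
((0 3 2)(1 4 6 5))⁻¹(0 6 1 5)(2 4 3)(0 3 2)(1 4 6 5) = (0 6 2)(1 3 5 4)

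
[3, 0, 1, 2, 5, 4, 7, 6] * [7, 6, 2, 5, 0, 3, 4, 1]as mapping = [0→5, 1→7, 2→6, 3→2, 4→3, 5→0, 6→1, 7→4]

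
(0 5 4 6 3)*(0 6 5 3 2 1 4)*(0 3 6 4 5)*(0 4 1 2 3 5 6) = (1 6 3)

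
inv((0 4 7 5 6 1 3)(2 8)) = (0 3 1 6 5 7 4)(2 8)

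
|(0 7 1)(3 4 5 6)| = 12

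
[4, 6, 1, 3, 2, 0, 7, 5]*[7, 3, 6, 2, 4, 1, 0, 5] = [4, 0, 3, 2, 6, 7, 5, 1]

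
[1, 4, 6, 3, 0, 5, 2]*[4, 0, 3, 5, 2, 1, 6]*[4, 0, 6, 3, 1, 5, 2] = [4, 6, 2, 5, 1, 0, 3]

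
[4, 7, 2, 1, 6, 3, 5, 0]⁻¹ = [7, 3, 2, 5, 0, 6, 4, 1]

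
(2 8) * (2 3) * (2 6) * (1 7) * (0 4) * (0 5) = (0 4 5)(1 7)(2 8 3 6)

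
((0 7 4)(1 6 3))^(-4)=(0 4 7)(1 3 6)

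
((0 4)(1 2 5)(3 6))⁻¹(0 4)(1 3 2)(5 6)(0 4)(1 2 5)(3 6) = (0 4)(1 3)(2 6 5)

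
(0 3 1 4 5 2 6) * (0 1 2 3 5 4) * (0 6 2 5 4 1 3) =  (0 4 1 6 3 5)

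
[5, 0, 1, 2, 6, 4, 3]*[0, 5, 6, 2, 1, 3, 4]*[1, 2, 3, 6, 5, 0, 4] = [6, 1, 0, 4, 5, 2, 3]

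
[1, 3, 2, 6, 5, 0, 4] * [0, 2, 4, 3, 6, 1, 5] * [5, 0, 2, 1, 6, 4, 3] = [2, 1, 6, 4, 0, 5, 3]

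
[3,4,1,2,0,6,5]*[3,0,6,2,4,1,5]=[2,4,0,6,3,5,1]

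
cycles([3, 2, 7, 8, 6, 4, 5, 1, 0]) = (0 3 8)(1 2 7)(4 6 5)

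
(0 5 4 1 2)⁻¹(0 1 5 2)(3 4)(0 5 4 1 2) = (0 5 2 4)(1 3)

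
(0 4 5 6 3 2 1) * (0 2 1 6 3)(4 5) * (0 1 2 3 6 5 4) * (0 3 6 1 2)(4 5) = (0 5 1 6 2 4 3)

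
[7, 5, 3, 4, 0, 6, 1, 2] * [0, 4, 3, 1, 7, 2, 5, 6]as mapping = [0→6, 1→2, 2→1, 3→7, 4→0, 5→5, 6→4, 7→3]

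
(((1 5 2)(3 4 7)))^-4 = (1 2 5)(3 7 4)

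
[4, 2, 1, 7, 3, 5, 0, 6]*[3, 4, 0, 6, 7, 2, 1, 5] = [7, 0, 4, 5, 6, 2, 3, 1]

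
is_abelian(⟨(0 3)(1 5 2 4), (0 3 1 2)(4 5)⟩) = no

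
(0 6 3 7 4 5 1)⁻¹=(0 1 5 4 7 3 6)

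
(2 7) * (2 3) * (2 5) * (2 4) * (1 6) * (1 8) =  (1 6 8)(2 7 3 5 4)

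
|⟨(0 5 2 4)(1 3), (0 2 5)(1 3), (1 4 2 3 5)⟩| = 720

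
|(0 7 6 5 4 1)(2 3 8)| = 6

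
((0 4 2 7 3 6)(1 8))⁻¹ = (0 6 3 7 2 4)(1 8)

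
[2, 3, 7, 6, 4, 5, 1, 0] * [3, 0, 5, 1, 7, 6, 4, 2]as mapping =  [0→5, 1→1, 2→2, 3→4, 4→7, 5→6, 6→0, 7→3]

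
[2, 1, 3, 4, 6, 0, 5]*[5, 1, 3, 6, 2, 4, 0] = [3, 1, 6, 2, 0, 5, 4]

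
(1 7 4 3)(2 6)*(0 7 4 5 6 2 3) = (0 7 5 6 3 1 4)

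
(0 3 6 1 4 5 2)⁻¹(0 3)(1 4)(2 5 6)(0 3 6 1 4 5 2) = (0 2 1)(3 6)(4 5)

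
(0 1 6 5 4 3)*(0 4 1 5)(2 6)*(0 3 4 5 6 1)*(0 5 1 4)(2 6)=(0 2 4)(1 6 3)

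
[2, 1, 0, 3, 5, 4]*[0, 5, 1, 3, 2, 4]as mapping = [0→1, 1→5, 2→0, 3→3, 4→4, 5→2]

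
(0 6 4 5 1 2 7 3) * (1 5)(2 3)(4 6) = (0 4 1 3)(2 7)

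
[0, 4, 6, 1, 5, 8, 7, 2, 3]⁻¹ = [0, 3, 7, 8, 1, 4, 2, 6, 5]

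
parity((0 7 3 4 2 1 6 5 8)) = even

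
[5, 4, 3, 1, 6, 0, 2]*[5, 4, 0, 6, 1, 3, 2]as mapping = [0→3, 1→1, 2→6, 3→4, 4→2, 5→5, 6→0]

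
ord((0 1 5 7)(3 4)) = 4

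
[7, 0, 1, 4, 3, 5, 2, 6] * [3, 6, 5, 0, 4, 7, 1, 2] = [2, 3, 6, 4, 0, 7, 5, 1]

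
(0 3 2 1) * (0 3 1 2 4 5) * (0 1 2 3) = (0 2 3 4 5 1)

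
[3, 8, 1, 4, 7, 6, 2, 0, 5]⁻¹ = [7, 2, 6, 0, 3, 8, 5, 4, 1]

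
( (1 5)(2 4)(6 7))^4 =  ()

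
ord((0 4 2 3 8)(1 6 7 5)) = 20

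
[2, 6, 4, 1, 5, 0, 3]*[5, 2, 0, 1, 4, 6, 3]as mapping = [0→0, 1→3, 2→4, 3→2, 4→6, 5→5, 6→1]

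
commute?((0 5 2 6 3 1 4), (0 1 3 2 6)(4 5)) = no:(0 5 2 6 3 1 4) * (0 1 3 2 6)(4 5) = (0 4 1 5 6 2), (0 1 3 2 6)(4 5) * (0 5 2 6 3 1 4) = (0 4 2 3 6 5)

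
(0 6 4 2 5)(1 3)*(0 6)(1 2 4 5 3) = (2 3)(5 6)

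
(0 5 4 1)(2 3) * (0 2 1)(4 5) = (0 4)(1 2 3)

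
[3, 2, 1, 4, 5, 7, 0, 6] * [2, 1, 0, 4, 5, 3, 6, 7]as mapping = [0→4, 1→0, 2→1, 3→5, 4→3, 5→7, 6→2, 7→6]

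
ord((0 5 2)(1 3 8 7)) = 12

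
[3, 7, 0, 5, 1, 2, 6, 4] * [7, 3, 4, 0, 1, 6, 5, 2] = [0, 2, 7, 6, 3, 4, 5, 1]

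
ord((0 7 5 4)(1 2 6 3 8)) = 20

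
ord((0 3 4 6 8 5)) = 6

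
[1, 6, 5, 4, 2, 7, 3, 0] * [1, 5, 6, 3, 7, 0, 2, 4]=[5, 2, 0, 7, 6, 4, 3, 1]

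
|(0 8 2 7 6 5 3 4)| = 8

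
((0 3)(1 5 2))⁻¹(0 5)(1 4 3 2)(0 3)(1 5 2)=(0 1 5 4)(2 3)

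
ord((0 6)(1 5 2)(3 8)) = 6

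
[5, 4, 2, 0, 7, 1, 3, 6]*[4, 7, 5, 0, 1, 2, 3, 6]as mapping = [0→2, 1→1, 2→5, 3→4, 4→6, 5→7, 6→0, 7→3]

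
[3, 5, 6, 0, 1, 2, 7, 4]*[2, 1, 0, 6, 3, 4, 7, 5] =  [6, 4, 7, 2, 1, 0, 5, 3]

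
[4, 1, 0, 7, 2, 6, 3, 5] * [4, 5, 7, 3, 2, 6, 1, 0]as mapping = [0→2, 1→5, 2→4, 3→0, 4→7, 5→1, 6→3, 7→6]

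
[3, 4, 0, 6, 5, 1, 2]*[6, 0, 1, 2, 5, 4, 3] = [2, 5, 6, 3, 4, 0, 1]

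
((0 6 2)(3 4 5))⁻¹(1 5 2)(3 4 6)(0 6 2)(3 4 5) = (0 1 3)(2 4 5)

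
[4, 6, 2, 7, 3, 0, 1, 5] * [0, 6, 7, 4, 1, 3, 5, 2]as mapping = [0→1, 1→5, 2→7, 3→2, 4→4, 5→0, 6→6, 7→3]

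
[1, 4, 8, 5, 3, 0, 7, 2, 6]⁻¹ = [5, 0, 7, 4, 1, 3, 8, 6, 2]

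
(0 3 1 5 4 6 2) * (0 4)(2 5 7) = (0 3 1 7 2 4 6 5)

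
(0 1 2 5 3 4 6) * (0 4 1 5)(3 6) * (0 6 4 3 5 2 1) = (0 2 6 3)(4 5)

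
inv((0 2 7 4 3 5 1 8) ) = (0 8 1 5 3 4 7 2) 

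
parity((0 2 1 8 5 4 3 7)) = odd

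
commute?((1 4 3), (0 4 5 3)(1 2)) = no:(1 4 3)*(0 4 5 3)(1 2) = (0 4)(1 5 3 2), (0 4 5 3)(1 2)*(1 4 3) = (0 3)(1 2 4 5)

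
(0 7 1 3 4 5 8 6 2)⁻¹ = (0 2 6 8 5 4 3 1 7)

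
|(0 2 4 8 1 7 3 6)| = 8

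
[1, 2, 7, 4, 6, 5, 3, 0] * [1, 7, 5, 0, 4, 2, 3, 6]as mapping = [0→7, 1→5, 2→6, 3→4, 4→3, 5→2, 6→0, 7→1]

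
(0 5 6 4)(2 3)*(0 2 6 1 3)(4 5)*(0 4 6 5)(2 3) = (0 6)(1 2 4 3 5)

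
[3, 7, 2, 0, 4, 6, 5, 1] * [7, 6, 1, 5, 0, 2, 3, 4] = [5, 4, 1, 7, 0, 3, 2, 6]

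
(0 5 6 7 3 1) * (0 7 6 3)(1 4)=(0 5 3 4 1 7)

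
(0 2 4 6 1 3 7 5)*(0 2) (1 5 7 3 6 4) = (1 6 5 2) 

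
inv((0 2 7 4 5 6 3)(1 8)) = (0 3 6 5 4 7 2)(1 8)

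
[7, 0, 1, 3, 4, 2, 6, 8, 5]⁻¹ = [1, 2, 5, 3, 4, 8, 6, 0, 7]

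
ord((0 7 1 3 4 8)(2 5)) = 6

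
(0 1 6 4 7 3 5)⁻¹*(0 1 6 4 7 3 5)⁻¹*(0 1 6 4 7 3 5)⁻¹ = (0 7 1 3 6 5 4)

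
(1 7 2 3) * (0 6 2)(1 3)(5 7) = (0 6 2 1 5 7)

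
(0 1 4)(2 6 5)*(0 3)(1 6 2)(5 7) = (0 6 7 5 1 4 3)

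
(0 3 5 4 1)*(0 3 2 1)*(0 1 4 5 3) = (0 2 4 1)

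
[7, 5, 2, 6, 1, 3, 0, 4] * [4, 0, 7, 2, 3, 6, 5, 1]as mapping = [0→1, 1→6, 2→7, 3→5, 4→0, 5→2, 6→4, 7→3]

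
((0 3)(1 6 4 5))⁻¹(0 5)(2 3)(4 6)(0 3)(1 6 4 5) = (0 2)(1 3)(4 5)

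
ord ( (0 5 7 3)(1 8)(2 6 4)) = 12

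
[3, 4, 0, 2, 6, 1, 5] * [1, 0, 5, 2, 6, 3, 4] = [2, 6, 1, 5, 4, 0, 3]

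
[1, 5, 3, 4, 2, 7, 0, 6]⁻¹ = [6, 0, 4, 2, 3, 1, 7, 5]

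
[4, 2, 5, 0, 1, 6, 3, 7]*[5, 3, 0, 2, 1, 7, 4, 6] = [1, 0, 7, 5, 3, 4, 2, 6]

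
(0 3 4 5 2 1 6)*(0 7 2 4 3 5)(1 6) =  (0 5 4)(2 6 7)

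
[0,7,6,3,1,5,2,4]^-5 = [0,7,6,3,1,5,2,4]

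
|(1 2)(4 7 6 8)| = 4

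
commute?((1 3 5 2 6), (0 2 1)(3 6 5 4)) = no:(1 3 5 2 6)*(0 2 1)(3 6 5 4) = (0 2 5 1 6)(3 4), (0 2 1)(3 6 5 4)*(1 3 5 2 6) = (0 6 2 3 1)(4 5)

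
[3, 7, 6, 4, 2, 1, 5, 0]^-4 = [6, 4, 7, 5, 1, 3, 0, 2]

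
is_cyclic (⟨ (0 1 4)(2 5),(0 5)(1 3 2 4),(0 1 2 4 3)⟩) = no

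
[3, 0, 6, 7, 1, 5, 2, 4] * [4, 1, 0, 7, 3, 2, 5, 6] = [7, 4, 5, 6, 1, 2, 0, 3]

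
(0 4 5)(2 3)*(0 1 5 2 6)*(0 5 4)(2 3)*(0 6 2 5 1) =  (0 6 1 4 3 2 5)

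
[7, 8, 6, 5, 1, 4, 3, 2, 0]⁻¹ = [8, 4, 7, 6, 5, 3, 2, 0, 1]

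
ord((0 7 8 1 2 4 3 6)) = 8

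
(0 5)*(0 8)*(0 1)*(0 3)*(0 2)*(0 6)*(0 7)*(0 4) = (0 5 8 1 3 2 6 7 4)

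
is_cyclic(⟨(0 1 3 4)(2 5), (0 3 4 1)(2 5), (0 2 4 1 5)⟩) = no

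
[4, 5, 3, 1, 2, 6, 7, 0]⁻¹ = [7, 3, 4, 2, 0, 1, 5, 6]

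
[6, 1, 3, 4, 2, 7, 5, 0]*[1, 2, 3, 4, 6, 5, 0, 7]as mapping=[0→0, 1→2, 2→4, 3→6, 4→3, 5→7, 6→5, 7→1]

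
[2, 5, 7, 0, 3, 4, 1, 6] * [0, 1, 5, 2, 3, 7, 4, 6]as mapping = [0→5, 1→7, 2→6, 3→0, 4→2, 5→3, 6→1, 7→4]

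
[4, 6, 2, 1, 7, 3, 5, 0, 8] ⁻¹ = [7, 3, 2, 5, 0, 6, 1, 4, 8] 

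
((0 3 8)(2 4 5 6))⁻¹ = (0 8 3)(2 6 5 4)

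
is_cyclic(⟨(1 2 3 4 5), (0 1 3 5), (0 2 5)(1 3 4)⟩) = no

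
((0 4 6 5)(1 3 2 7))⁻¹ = (0 5 6 4)(1 7 2 3)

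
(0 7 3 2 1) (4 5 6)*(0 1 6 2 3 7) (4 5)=(2 6 5) 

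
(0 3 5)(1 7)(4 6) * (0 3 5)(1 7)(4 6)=(0 5 3)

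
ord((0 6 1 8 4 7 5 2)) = 8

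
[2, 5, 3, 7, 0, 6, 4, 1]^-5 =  [7, 4, 1, 5, 3, 0, 2, 6]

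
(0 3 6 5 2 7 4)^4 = (0 2 3 7 6 4 5)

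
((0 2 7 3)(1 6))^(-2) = (0 7)(2 3)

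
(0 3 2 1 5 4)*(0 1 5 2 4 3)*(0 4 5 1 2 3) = (0 4 2 1 3 5)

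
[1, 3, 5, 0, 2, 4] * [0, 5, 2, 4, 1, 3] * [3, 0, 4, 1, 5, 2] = [2, 5, 1, 3, 4, 0]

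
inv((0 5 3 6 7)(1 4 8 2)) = (0 7 6 3 5)(1 2 8 4)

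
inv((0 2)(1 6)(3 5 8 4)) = (0 2)(1 6)(3 4 8 5)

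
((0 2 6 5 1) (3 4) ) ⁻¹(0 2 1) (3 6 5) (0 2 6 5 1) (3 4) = (0 2 6) (1 4 5) 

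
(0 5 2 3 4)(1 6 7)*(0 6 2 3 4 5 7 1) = (0 7)(1 2 4 6)(3 5)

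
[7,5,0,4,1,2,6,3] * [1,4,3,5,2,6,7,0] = [0,6,1,2,4,3,7,5]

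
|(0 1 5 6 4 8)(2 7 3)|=6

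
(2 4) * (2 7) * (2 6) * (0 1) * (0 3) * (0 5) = (0 1 3 5)(2 4 7 6)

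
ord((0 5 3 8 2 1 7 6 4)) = 9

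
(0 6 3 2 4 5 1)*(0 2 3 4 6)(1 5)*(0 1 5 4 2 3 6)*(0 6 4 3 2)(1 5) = (0 5 3 4 1 2 6)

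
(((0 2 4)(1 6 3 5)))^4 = (0 2 4)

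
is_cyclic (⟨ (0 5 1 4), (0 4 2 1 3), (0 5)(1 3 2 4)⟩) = no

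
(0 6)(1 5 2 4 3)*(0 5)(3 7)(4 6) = (0 4 7 3 1)(2 6 5)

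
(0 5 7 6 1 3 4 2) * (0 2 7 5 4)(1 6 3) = (0 4 7 3)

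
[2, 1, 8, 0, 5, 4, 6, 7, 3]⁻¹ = [3, 1, 0, 8, 5, 4, 6, 7, 2]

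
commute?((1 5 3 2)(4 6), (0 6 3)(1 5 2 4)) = no:(1 5 3 2)(4 6)*(0 6 3)(1 5 2 4) = (0 6 1 2 5)(3 4), (0 6 3)(1 5 2 4)*(1 5 3 2)(4 6) = (0 4 5 1 3)(2 6)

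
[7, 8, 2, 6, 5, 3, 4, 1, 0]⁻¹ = [8, 7, 2, 5, 6, 4, 3, 0, 1]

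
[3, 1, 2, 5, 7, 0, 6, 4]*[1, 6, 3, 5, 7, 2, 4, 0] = [5, 6, 3, 2, 0, 1, 4, 7]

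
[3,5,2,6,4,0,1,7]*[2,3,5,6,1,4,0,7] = [6,4,5,0,1,2,3,7]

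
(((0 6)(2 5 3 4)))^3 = (0 6)(2 4 3 5)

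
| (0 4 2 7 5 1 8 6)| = 8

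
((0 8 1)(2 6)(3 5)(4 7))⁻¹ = (0 1 8)(2 6)(3 5)(4 7)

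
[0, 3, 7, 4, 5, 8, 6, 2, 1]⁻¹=[0, 8, 7, 1, 3, 4, 6, 2, 5]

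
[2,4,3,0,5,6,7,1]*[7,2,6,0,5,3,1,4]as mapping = [0→6,1→5,2→0,3→7,4→3,5→1,6→4,7→2]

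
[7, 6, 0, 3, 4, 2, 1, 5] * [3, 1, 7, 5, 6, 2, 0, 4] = [4, 0, 3, 5, 6, 7, 1, 2]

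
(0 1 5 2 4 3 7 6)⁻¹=(0 6 7 3 4 2 5 1)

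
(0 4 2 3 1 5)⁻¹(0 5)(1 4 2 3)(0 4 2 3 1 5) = (0 4)(1 5 2 3)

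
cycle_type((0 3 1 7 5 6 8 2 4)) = 9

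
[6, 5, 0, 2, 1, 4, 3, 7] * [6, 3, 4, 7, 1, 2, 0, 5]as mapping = [0→0, 1→2, 2→6, 3→4, 4→3, 5→1, 6→7, 7→5]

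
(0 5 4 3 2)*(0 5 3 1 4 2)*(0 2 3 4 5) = (0 4 1 5 3 2)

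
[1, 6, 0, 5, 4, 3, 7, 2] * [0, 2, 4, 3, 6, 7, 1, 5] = [2, 1, 0, 7, 6, 3, 5, 4] 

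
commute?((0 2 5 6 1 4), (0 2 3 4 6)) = no:(0 2 5 6 1 4)*(0 2 3 4 6) = (0 3 4 2 5)(1 6), (0 2 3 4 6)*(0 2 5 6 1 4) = (0 5 6 2 3)(1 4)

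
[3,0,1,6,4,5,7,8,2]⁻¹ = [1,2,8,0,4,5,3,6,7]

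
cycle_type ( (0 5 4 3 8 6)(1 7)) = 2.6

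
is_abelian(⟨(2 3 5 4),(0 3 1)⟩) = no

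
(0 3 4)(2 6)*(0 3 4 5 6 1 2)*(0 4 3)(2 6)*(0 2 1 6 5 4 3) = (1 5)(2 6 3 4)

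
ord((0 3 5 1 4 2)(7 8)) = 6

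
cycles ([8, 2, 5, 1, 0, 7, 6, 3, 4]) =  (0 8 4) (1 2 5 7 3) 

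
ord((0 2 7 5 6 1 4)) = 7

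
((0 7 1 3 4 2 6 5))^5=(0 2 1 5 4 7 6 3)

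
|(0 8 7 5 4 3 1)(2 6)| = 14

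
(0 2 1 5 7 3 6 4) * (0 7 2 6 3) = (0 6 4 7) (1 5 2) 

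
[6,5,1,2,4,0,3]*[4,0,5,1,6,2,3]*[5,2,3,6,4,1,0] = [6,3,5,1,0,4,2]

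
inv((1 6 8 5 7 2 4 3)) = (1 3 4 2 7 5 8 6)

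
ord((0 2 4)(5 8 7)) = 3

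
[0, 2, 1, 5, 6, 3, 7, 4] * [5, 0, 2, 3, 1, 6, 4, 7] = [5, 2, 0, 6, 4, 3, 7, 1]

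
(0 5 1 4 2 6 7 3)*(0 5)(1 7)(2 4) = (1 2 6)(3 5 7)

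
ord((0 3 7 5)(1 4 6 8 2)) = 20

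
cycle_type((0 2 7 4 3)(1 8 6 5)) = 4.5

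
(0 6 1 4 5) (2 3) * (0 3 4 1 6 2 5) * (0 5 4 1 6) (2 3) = (0 3 4 5 2 1 6) 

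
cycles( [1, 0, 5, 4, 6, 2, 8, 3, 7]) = (0 1)(2 5)(3 4 6 8 7)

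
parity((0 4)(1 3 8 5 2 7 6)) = odd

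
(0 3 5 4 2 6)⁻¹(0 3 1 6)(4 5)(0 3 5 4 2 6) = (0 3 5 1)(2 4)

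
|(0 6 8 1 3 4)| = 6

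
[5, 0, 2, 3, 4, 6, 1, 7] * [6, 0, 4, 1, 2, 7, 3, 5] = [7, 6, 4, 1, 2, 3, 0, 5]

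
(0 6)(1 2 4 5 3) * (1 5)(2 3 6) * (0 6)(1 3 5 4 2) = (0 1 5)(3 4)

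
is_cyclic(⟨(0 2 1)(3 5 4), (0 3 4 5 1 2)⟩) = no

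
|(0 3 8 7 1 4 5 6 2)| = 9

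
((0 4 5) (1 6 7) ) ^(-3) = () 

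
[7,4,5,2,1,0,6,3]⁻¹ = [5,4,3,7,1,2,6,0]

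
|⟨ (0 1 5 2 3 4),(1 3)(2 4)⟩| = 120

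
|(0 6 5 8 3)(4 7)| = 10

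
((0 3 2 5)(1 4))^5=(0 3 2 5)(1 4)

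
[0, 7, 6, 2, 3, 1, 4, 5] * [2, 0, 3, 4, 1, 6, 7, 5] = [2, 5, 7, 3, 4, 0, 1, 6]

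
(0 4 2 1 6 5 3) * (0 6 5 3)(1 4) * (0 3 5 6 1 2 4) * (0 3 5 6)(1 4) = (0 2 3 4 1)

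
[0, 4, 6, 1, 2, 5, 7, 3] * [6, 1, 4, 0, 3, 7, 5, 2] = [6, 3, 5, 1, 4, 7, 2, 0]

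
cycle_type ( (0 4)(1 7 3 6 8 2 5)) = 2.7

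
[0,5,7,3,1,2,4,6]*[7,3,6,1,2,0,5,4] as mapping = [0→7,1→0,2→4,3→1,4→3,5→6,6→2,7→5] 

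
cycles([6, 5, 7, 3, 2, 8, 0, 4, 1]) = (0 6)(1 5 8)(2 7 4)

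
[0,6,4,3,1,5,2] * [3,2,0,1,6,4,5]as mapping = [0→3,1→5,2→6,3→1,4→2,5→4,6→0]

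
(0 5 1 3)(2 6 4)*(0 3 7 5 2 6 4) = (0 2 4 6)(1 7 5)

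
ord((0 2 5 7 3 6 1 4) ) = 8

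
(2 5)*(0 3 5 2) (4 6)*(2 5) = (0 3 2 5) (4 6) 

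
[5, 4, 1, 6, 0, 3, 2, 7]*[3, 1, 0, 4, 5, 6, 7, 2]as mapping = [0→6, 1→5, 2→1, 3→7, 4→3, 5→4, 6→0, 7→2]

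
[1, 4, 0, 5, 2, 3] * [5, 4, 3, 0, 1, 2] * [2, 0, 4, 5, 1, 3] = [1, 0, 3, 4, 5, 2]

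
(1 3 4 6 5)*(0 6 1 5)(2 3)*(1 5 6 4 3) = (0 4 5 6)(1 2)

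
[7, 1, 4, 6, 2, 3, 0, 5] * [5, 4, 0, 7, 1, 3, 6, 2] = [2, 4, 1, 6, 0, 7, 5, 3]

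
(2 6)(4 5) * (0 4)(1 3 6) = (0 4 5)(1 3 6 2)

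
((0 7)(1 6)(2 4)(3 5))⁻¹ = (0 7)(1 6)(2 4)(3 5)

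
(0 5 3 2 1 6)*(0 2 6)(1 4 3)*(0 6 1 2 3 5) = (1 6 3)(2 4 5)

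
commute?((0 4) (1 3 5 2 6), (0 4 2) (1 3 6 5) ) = no:(0 4) (1 3 5 2 6)*(0 4 2) (1 3 6 5) = (0 2 5) (1 6 3), (0 4 2) (1 3 6 5)*(0 4) (1 3 5 2 6) = (1 5 3) (2 4 6) 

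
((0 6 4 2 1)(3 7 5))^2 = (0 4 1 6 2)(3 5 7)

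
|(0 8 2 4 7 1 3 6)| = 8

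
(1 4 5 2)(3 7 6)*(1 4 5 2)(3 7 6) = (1 5)(2 4)(3 6 7)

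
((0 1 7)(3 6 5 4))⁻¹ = (0 7 1)(3 4 5 6)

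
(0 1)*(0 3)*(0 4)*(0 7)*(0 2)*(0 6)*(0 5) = (0 1 3 4 7 2 6 5)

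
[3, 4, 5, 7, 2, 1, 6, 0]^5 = [7, 4, 5, 0, 2, 1, 6, 3]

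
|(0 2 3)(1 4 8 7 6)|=15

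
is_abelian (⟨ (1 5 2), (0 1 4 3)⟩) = no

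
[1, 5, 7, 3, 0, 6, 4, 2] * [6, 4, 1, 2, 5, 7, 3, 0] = [4, 7, 0, 2, 6, 3, 5, 1]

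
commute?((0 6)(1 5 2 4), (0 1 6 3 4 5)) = no:(0 6)(1 5 2 4)*(0 1 6 3 4 5) = (0 3 4 6 1)(2 5), (0 1 6 3 4 5)*(0 6)(1 5 2 4) = (0 5 6 3 1)(2 4)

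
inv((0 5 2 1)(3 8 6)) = (0 1 2 5)(3 6 8)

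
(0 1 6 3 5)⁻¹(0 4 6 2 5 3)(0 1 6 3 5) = (0 5 1 4 3 2)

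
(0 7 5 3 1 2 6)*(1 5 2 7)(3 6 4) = (0 1 7 2 4 3 5 6)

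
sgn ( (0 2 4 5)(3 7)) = 1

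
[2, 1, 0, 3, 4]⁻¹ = [2, 1, 0, 3, 4]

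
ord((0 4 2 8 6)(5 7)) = 10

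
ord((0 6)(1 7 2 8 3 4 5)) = 14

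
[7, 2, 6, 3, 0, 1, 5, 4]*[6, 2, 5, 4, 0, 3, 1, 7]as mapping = [0→7, 1→5, 2→1, 3→4, 4→6, 5→2, 6→3, 7→0]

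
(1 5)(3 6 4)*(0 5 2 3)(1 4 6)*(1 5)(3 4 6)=(0 1 2 4)(3 5 6)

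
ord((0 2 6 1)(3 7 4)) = 12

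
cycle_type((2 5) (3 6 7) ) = 2.3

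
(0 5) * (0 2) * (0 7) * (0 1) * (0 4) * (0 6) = (0 5 2 7 1 4 6)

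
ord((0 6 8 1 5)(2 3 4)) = 15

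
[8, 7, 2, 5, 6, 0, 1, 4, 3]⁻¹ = [5, 6, 2, 8, 7, 3, 4, 1, 0]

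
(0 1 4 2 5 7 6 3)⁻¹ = (0 3 6 7 5 2 4 1)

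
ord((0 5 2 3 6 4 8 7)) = 8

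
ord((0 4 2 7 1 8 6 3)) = 8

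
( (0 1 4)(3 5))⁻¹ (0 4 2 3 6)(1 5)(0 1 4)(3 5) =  (0 2 5 6 1)(3 4)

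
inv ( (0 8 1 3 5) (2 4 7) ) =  (0 5 3 1 8) (2 7 4) 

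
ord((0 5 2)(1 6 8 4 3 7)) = 6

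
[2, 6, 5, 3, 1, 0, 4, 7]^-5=[2, 6, 5, 3, 1, 0, 4, 7]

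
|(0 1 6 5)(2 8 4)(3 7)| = 12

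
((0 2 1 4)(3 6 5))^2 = (0 1)(2 4)(3 5 6)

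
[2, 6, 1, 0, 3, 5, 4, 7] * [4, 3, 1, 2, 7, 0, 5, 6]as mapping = [0→1, 1→5, 2→3, 3→4, 4→2, 5→0, 6→7, 7→6]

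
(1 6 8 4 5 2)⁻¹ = (1 2 5 4 8 6)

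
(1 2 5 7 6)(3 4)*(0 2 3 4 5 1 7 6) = (0 2 1 3 5 6 7)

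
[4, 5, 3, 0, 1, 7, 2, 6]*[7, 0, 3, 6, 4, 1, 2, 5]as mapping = [0→4, 1→1, 2→6, 3→7, 4→0, 5→5, 6→3, 7→2]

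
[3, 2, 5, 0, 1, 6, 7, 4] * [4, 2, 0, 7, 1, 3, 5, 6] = [7, 0, 3, 4, 2, 5, 6, 1]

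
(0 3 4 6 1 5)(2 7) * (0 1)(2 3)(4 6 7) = (0 2 4 7 3 6)(1 5)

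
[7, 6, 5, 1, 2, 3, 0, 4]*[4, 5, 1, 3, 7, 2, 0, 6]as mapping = [0→6, 1→0, 2→2, 3→5, 4→1, 5→3, 6→4, 7→7]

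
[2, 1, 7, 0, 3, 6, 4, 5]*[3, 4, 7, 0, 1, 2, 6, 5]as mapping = [0→7, 1→4, 2→5, 3→3, 4→0, 5→6, 6→1, 7→2]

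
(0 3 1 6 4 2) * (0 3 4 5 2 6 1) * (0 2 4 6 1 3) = (0 6 5 4 1 3 2)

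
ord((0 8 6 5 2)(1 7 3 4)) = 20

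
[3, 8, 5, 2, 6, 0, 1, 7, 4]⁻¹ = [5, 6, 3, 0, 8, 2, 4, 7, 1]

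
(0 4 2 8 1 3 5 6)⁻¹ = (0 6 5 3 1 8 2 4)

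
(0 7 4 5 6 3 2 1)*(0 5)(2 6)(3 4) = (0 7 3 6 4)(1 5 2)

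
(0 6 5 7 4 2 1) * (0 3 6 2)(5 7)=(0 2 1 3 6 7 4)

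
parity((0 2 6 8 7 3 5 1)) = odd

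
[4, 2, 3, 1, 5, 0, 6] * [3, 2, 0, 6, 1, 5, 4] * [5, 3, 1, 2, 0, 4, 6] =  [3, 5, 6, 1, 4, 2, 0]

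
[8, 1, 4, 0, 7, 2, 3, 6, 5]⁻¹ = [3, 1, 5, 6, 2, 8, 7, 4, 0]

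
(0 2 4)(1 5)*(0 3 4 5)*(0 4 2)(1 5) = (1 4 3 2)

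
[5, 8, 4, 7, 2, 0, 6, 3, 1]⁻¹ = [5, 8, 4, 7, 2, 0, 6, 3, 1]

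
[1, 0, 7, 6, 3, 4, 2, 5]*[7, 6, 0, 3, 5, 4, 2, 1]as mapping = [0→6, 1→7, 2→1, 3→2, 4→3, 5→5, 6→0, 7→4]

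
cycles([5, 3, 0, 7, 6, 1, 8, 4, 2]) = (0 5 1 3 7 4 6 8 2)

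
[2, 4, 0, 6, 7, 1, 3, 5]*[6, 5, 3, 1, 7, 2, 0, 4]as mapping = [0→3, 1→7, 2→6, 3→0, 4→4, 5→5, 6→1, 7→2]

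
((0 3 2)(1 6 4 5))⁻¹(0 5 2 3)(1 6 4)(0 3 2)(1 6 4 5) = (0 2 3 1)(4 5 6)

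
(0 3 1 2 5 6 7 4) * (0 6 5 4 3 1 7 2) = (0 1)(2 4 6)(3 7)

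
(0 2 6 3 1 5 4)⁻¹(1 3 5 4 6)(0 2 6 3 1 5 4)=(0 3 5 1 4)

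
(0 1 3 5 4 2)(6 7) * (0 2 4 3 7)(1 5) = (0 5 3 1 7 6)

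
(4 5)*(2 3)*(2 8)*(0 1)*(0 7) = (0 1 7)(2 3 8)(4 5)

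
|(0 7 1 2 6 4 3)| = 7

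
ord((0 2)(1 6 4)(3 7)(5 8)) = 6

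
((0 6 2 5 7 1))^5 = (0 1 7 5 2 6)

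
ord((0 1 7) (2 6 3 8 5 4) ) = 6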